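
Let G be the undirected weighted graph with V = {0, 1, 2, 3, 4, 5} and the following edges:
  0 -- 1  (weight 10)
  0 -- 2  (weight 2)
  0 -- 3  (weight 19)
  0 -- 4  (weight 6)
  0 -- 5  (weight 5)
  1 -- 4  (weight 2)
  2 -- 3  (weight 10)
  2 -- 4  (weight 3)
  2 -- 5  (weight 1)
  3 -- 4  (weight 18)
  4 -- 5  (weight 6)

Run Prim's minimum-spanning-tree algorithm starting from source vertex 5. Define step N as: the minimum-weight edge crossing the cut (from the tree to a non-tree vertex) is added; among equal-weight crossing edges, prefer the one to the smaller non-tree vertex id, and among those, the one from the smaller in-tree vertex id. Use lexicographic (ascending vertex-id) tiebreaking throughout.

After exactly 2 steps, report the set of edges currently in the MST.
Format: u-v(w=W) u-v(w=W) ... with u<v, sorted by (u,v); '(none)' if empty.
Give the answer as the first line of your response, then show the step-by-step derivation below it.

0-2(w=2) 2-5(w=1)

step 1: add edge 2-5 (w=1); MST = {2-5(w=1)}
step 2: add edge 0-2 (w=2); MST = {0-2(w=2) 2-5(w=1)}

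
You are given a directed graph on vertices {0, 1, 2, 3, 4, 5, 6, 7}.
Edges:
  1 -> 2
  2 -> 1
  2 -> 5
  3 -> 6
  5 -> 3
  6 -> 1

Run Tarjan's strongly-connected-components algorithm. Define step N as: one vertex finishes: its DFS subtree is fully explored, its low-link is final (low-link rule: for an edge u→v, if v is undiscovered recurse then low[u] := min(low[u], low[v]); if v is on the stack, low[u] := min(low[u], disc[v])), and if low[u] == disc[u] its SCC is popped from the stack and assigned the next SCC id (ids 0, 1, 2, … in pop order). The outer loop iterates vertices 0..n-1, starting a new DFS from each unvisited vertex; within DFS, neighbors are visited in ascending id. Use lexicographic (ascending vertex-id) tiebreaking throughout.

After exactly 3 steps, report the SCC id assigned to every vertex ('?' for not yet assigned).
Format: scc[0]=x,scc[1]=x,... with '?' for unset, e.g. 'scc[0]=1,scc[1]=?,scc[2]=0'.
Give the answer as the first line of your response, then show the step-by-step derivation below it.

scc[0]=0,scc[1]=?,scc[2]=?,scc[3]=?,scc[4]=?,scc[5]=?,scc[6]=?,scc[7]=?

step 1: low=(low[0]=0,low[1]=?,low[2]=?,low[3]=?,low[4]=?,low[5]=?,low[6]=?,low[7]=?); scc=(scc[0]=0,scc[1]=?,scc[2]=?,scc[3]=?,scc[4]=?,scc[5]=?,scc[6]=?,scc[7]=?)
step 2: low=(low[0]=0,low[1]=1,low[2]=1,low[3]=4,low[4]=?,low[5]=3,low[6]=1,low[7]=?); scc=(scc[0]=0,scc[1]=?,scc[2]=?,scc[3]=?,scc[4]=?,scc[5]=?,scc[6]=?,scc[7]=?)
step 3: low=(low[0]=0,low[1]=1,low[2]=1,low[3]=1,low[4]=?,low[5]=3,low[6]=1,low[7]=?); scc=(scc[0]=0,scc[1]=?,scc[2]=?,scc[3]=?,scc[4]=?,scc[5]=?,scc[6]=?,scc[7]=?)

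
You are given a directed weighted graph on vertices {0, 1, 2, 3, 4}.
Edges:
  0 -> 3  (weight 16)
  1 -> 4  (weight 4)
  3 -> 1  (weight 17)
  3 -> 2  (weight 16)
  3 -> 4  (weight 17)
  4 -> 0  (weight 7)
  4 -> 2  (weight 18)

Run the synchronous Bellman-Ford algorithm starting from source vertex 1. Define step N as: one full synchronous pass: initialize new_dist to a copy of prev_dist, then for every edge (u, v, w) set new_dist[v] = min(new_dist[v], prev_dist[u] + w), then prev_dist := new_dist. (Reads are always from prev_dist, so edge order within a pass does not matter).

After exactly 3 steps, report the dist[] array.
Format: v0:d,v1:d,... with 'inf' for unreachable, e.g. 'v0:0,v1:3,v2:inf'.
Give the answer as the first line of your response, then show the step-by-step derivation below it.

v0:11,v1:0,v2:22,v3:27,v4:4

step 1: dist = v0:inf,v1:0,v2:inf,v3:inf,v4:4
step 2: dist = v0:11,v1:0,v2:22,v3:inf,v4:4
step 3: dist = v0:11,v1:0,v2:22,v3:27,v4:4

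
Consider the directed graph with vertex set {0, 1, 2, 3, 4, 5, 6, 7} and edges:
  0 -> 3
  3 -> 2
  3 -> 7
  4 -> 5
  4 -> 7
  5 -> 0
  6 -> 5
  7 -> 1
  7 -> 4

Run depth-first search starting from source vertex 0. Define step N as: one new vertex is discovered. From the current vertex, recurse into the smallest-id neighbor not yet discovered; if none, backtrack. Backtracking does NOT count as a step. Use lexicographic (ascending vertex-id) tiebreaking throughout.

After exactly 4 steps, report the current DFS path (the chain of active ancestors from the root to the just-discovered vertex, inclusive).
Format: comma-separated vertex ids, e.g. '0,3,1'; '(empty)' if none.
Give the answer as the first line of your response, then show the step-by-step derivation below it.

0,3,7

step 1: discover 0; path=0; order=0
step 2: discover 3; path=0>3; order=0,3
step 3: discover 2; path=0>3>2; order=0,3,2
step 4: discover 7; path=0>3>7; order=0,3,2,7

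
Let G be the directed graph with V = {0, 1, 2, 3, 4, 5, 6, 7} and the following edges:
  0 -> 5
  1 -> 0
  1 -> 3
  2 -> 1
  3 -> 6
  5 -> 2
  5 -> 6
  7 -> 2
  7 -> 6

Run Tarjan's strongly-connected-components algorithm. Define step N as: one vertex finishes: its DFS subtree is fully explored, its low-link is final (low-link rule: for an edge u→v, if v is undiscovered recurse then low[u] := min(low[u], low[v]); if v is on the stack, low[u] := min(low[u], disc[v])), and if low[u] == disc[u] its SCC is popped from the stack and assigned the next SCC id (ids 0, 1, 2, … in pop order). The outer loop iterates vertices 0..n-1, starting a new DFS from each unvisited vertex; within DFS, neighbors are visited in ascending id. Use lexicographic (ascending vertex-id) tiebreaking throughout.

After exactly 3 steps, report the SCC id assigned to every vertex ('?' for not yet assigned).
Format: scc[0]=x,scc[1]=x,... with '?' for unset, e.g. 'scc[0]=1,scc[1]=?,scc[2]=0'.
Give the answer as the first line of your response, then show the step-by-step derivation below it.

scc[0]=?,scc[1]=?,scc[2]=?,scc[3]=1,scc[4]=?,scc[5]=?,scc[6]=0,scc[7]=?

step 1: low=(low[0]=0,low[1]=0,low[2]=2,low[3]=4,low[4]=?,low[5]=1,low[6]=5,low[7]=?); scc=(scc[0]=?,scc[1]=?,scc[2]=?,scc[3]=?,scc[4]=?,scc[5]=?,scc[6]=0,scc[7]=?)
step 2: low=(low[0]=0,low[1]=0,low[2]=2,low[3]=4,low[4]=?,low[5]=1,low[6]=5,low[7]=?); scc=(scc[0]=?,scc[1]=?,scc[2]=?,scc[3]=1,scc[4]=?,scc[5]=?,scc[6]=0,scc[7]=?)
step 3: low=(low[0]=0,low[1]=0,low[2]=2,low[3]=4,low[4]=?,low[5]=1,low[6]=5,low[7]=?); scc=(scc[0]=?,scc[1]=?,scc[2]=?,scc[3]=1,scc[4]=?,scc[5]=?,scc[6]=0,scc[7]=?)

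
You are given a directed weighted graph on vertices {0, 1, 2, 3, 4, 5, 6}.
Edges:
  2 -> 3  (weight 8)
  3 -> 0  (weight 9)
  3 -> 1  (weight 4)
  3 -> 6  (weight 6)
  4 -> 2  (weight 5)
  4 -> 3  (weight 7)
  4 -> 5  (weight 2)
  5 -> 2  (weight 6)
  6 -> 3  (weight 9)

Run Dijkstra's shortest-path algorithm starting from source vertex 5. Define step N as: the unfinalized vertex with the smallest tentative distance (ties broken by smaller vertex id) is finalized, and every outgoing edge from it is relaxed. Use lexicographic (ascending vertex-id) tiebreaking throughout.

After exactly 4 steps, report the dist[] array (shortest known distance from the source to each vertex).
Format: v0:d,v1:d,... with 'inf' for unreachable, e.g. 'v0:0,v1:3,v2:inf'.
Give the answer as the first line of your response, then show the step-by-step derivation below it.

v0:23,v1:18,v2:6,v3:14,v4:inf,v5:0,v6:20

step 1: dist = v0:inf,v1:inf,v2:6,v3:inf,v4:inf,v5:0,v6:inf
step 2: dist = v0:inf,v1:inf,v2:6,v3:14,v4:inf,v5:0,v6:inf
step 3: dist = v0:23,v1:18,v2:6,v3:14,v4:inf,v5:0,v6:20
step 4: dist = v0:23,v1:18,v2:6,v3:14,v4:inf,v5:0,v6:20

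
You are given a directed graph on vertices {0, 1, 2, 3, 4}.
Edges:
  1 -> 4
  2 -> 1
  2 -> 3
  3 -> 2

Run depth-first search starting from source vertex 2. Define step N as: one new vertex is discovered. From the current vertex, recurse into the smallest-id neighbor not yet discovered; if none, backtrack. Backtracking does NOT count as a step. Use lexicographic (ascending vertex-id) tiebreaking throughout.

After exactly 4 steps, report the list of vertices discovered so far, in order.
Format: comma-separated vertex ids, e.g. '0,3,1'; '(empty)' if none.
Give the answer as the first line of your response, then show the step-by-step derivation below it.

2,1,4,3

step 1: discover 2; path=2; order=2
step 2: discover 1; path=2>1; order=2,1
step 3: discover 4; path=2>1>4; order=2,1,4
step 4: discover 3; path=2>3; order=2,1,4,3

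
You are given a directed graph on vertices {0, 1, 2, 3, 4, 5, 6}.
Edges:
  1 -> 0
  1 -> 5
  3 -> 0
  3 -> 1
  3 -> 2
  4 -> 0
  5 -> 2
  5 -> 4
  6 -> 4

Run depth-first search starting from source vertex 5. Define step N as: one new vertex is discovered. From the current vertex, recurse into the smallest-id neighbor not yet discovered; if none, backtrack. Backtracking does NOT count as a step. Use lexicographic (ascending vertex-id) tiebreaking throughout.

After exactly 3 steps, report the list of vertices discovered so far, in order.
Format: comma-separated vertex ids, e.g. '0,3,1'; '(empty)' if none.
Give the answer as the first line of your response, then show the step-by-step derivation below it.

5,2,4

step 1: discover 5; path=5; order=5
step 2: discover 2; path=5>2; order=5,2
step 3: discover 4; path=5>4; order=5,2,4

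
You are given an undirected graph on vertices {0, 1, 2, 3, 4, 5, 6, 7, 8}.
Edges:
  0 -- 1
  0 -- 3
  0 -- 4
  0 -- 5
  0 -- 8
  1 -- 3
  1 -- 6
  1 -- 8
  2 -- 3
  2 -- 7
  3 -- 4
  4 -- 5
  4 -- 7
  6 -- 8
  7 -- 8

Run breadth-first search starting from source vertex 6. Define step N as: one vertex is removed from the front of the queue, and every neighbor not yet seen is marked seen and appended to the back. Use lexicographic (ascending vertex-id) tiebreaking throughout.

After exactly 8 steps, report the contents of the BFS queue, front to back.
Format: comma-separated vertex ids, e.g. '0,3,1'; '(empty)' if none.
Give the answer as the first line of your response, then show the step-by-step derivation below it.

2

step 1: dequeue 6; queue=[1,8]; order=6
step 2: dequeue 1; queue=[8,0,3]; order=6,1
step 3: dequeue 8; queue=[0,3,7]; order=6,1,8
step 4: dequeue 0; queue=[3,7,4,5]; order=6,1,8,0
step 5: dequeue 3; queue=[7,4,5,2]; order=6,1,8,0,3
step 6: dequeue 7; queue=[4,5,2]; order=6,1,8,0,3,7
step 7: dequeue 4; queue=[5,2]; order=6,1,8,0,3,7,4
step 8: dequeue 5; queue=[2]; order=6,1,8,0,3,7,4,5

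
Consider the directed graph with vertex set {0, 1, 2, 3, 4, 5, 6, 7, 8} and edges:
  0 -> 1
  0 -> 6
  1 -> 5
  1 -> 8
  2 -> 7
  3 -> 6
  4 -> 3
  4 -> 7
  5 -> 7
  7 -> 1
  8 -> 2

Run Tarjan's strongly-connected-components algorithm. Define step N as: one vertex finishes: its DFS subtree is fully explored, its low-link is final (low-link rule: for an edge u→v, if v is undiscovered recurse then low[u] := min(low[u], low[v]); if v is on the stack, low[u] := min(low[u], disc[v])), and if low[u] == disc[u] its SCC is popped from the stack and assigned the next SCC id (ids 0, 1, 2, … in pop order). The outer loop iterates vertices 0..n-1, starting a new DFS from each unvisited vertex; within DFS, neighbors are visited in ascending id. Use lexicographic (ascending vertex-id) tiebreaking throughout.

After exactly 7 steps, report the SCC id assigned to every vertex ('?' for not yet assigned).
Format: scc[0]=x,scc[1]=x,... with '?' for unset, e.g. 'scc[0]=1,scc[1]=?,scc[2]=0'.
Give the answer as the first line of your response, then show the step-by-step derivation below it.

scc[0]=2,scc[1]=0,scc[2]=0,scc[3]=?,scc[4]=?,scc[5]=0,scc[6]=1,scc[7]=0,scc[8]=0

step 1: low=(low[0]=0,low[1]=1,low[2]=?,low[3]=?,low[4]=?,low[5]=2,low[6]=?,low[7]=1,low[8]=?); scc=(scc[0]=?,scc[1]=?,scc[2]=?,scc[3]=?,scc[4]=?,scc[5]=?,scc[6]=?,scc[7]=?,scc[8]=?)
step 2: low=(low[0]=0,low[1]=1,low[2]=?,low[3]=?,low[4]=?,low[5]=1,low[6]=?,low[7]=1,low[8]=?); scc=(scc[0]=?,scc[1]=?,scc[2]=?,scc[3]=?,scc[4]=?,scc[5]=?,scc[6]=?,scc[7]=?,scc[8]=?)
step 3: low=(low[0]=0,low[1]=1,low[2]=3,low[3]=?,low[4]=?,low[5]=1,low[6]=?,low[7]=1,low[8]=4); scc=(scc[0]=?,scc[1]=?,scc[2]=?,scc[3]=?,scc[4]=?,scc[5]=?,scc[6]=?,scc[7]=?,scc[8]=?)
step 4: low=(low[0]=0,low[1]=1,low[2]=3,low[3]=?,low[4]=?,low[5]=1,low[6]=?,low[7]=1,low[8]=3); scc=(scc[0]=?,scc[1]=?,scc[2]=?,scc[3]=?,scc[4]=?,scc[5]=?,scc[6]=?,scc[7]=?,scc[8]=?)
step 5: low=(low[0]=0,low[1]=1,low[2]=3,low[3]=?,low[4]=?,low[5]=1,low[6]=?,low[7]=1,low[8]=3); scc=(scc[0]=?,scc[1]=0,scc[2]=0,scc[3]=?,scc[4]=?,scc[5]=0,scc[6]=?,scc[7]=0,scc[8]=0)
step 6: low=(low[0]=0,low[1]=1,low[2]=3,low[3]=?,low[4]=?,low[5]=1,low[6]=6,low[7]=1,low[8]=3); scc=(scc[0]=?,scc[1]=0,scc[2]=0,scc[3]=?,scc[4]=?,scc[5]=0,scc[6]=1,scc[7]=0,scc[8]=0)
step 7: low=(low[0]=0,low[1]=1,low[2]=3,low[3]=?,low[4]=?,low[5]=1,low[6]=6,low[7]=1,low[8]=3); scc=(scc[0]=2,scc[1]=0,scc[2]=0,scc[3]=?,scc[4]=?,scc[5]=0,scc[6]=1,scc[7]=0,scc[8]=0)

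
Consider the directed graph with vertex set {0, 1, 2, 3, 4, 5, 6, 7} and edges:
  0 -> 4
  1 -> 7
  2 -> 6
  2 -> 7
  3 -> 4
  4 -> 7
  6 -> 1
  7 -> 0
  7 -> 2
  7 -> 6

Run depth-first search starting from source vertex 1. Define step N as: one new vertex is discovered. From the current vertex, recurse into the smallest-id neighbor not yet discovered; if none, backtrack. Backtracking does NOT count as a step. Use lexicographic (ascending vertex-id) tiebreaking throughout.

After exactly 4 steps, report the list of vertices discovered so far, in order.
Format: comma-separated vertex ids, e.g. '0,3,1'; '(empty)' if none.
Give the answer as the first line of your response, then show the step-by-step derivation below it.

1,7,0,4

step 1: discover 1; path=1; order=1
step 2: discover 7; path=1>7; order=1,7
step 3: discover 0; path=1>7>0; order=1,7,0
step 4: discover 4; path=1>7>0>4; order=1,7,0,4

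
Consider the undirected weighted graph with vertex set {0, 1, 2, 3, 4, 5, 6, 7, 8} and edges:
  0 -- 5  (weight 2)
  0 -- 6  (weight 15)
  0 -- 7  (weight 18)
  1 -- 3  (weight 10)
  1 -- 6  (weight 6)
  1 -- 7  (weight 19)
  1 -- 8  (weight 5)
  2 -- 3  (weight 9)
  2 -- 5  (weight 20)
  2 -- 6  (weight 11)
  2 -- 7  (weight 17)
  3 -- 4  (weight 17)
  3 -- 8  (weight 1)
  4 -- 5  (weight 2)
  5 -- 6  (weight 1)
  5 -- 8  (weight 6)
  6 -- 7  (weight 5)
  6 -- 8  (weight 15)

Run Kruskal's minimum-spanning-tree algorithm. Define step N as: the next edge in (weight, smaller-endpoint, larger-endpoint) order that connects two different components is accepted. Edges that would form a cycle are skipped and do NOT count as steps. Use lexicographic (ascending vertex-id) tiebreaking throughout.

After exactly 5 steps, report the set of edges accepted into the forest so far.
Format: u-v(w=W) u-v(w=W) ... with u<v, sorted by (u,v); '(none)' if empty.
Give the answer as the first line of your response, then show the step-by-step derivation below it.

0-5(w=2) 1-8(w=5) 3-8(w=1) 4-5(w=2) 5-6(w=1)

step 1: add edge 3-8 (w=1); MST = {3-8(w=1)}
step 2: add edge 5-6 (w=1); MST = {3-8(w=1) 5-6(w=1)}
step 3: add edge 0-5 (w=2); MST = {0-5(w=2) 3-8(w=1) 5-6(w=1)}
step 4: add edge 4-5 (w=2); MST = {0-5(w=2) 3-8(w=1) 4-5(w=2) 5-6(w=1)}
step 5: add edge 1-8 (w=5); MST = {0-5(w=2) 1-8(w=5) 3-8(w=1) 4-5(w=2) 5-6(w=1)}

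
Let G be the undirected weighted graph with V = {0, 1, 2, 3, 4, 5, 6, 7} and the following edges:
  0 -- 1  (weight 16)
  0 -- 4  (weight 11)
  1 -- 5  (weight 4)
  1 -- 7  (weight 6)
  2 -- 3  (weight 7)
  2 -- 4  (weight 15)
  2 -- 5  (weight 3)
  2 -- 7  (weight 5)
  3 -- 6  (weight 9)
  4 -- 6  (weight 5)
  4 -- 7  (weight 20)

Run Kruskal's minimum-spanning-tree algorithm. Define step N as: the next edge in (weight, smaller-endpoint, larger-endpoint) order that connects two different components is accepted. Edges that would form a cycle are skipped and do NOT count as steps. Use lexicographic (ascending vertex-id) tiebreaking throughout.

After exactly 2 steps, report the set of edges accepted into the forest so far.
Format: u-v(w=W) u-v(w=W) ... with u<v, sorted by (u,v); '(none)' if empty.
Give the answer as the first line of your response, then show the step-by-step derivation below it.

1-5(w=4) 2-5(w=3)

step 1: add edge 2-5 (w=3); MST = {2-5(w=3)}
step 2: add edge 1-5 (w=4); MST = {1-5(w=4) 2-5(w=3)}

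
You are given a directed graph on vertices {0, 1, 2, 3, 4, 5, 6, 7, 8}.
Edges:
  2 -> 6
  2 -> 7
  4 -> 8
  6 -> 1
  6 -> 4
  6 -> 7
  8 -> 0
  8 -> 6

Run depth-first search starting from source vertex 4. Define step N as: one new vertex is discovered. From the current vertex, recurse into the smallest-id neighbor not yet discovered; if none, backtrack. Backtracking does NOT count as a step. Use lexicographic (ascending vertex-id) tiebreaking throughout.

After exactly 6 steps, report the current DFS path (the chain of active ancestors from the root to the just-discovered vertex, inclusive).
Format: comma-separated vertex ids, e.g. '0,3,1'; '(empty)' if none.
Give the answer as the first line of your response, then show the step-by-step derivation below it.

4,8,6,7

step 1: discover 4; path=4; order=4
step 2: discover 8; path=4>8; order=4,8
step 3: discover 0; path=4>8>0; order=4,8,0
step 4: discover 6; path=4>8>6; order=4,8,0,6
step 5: discover 1; path=4>8>6>1; order=4,8,0,6,1
step 6: discover 7; path=4>8>6>7; order=4,8,0,6,1,7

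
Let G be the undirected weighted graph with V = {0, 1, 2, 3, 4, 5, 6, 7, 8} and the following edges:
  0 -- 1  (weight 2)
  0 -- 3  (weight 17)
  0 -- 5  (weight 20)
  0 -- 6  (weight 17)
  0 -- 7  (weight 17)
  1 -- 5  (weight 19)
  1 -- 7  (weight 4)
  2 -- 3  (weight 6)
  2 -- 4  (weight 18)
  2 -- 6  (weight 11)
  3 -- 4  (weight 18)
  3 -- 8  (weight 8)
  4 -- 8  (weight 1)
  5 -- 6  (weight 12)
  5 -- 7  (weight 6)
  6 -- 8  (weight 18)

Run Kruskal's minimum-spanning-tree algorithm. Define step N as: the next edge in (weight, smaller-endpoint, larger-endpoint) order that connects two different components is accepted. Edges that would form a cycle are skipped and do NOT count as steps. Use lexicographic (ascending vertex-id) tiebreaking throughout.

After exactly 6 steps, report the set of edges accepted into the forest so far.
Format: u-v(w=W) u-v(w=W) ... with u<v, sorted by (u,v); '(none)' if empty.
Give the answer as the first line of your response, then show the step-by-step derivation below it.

0-1(w=2) 1-7(w=4) 2-3(w=6) 3-8(w=8) 4-8(w=1) 5-7(w=6)

step 1: add edge 4-8 (w=1); MST = {4-8(w=1)}
step 2: add edge 0-1 (w=2); MST = {0-1(w=2) 4-8(w=1)}
step 3: add edge 1-7 (w=4); MST = {0-1(w=2) 1-7(w=4) 4-8(w=1)}
step 4: add edge 2-3 (w=6); MST = {0-1(w=2) 1-7(w=4) 2-3(w=6) 4-8(w=1)}
step 5: add edge 5-7 (w=6); MST = {0-1(w=2) 1-7(w=4) 2-3(w=6) 4-8(w=1) 5-7(w=6)}
step 6: add edge 3-8 (w=8); MST = {0-1(w=2) 1-7(w=4) 2-3(w=6) 3-8(w=8) 4-8(w=1) 5-7(w=6)}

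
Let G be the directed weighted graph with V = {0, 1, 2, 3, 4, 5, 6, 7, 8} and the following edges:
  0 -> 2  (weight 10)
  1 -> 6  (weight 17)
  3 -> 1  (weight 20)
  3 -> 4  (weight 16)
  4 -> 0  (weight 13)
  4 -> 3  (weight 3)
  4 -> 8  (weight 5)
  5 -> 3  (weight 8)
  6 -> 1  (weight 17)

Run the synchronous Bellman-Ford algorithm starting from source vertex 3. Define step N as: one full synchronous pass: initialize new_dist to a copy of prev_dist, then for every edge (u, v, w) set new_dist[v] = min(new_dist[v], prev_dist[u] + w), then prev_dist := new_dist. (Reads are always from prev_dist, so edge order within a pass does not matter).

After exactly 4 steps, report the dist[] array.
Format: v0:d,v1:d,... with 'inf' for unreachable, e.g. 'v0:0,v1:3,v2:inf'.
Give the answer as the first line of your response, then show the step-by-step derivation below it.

v0:29,v1:20,v2:39,v3:0,v4:16,v5:inf,v6:37,v7:inf,v8:21

step 1: dist = v0:inf,v1:20,v2:inf,v3:0,v4:16,v5:inf,v6:inf,v7:inf,v8:inf
step 2: dist = v0:29,v1:20,v2:inf,v3:0,v4:16,v5:inf,v6:37,v7:inf,v8:21
step 3: dist = v0:29,v1:20,v2:39,v3:0,v4:16,v5:inf,v6:37,v7:inf,v8:21
step 4: dist = v0:29,v1:20,v2:39,v3:0,v4:16,v5:inf,v6:37,v7:inf,v8:21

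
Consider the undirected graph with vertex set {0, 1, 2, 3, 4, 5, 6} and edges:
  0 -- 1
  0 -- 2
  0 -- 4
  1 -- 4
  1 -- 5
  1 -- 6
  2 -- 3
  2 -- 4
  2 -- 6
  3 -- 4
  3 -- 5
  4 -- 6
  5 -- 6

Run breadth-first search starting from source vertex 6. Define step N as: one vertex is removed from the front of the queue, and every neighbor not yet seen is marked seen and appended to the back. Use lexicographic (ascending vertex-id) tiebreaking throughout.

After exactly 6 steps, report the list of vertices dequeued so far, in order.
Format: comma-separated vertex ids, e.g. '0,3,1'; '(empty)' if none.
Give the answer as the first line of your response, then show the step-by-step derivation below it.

6,1,2,4,5,0

step 1: dequeue 6; queue=[1,2,4,5]; order=6
step 2: dequeue 1; queue=[2,4,5,0]; order=6,1
step 3: dequeue 2; queue=[4,5,0,3]; order=6,1,2
step 4: dequeue 4; queue=[5,0,3]; order=6,1,2,4
step 5: dequeue 5; queue=[0,3]; order=6,1,2,4,5
step 6: dequeue 0; queue=[3]; order=6,1,2,4,5,0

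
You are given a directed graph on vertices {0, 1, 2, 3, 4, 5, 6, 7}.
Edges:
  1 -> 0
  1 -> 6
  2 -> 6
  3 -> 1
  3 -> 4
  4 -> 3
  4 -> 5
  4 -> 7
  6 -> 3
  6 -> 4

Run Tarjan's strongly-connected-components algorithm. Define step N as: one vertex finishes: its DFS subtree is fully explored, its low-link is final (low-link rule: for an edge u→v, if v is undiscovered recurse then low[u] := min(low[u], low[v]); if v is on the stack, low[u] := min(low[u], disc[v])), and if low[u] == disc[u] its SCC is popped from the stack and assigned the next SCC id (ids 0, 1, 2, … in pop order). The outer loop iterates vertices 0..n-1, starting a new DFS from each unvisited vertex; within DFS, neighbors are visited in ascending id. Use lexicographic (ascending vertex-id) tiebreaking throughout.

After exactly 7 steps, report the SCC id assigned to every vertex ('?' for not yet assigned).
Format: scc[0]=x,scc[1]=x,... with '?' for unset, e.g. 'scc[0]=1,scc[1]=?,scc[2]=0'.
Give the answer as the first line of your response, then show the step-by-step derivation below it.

scc[0]=0,scc[1]=3,scc[2]=?,scc[3]=3,scc[4]=3,scc[5]=1,scc[6]=3,scc[7]=2

step 1: low=(low[0]=0,low[1]=?,low[2]=?,low[3]=?,low[4]=?,low[5]=?,low[6]=?,low[7]=?); scc=(scc[0]=0,scc[1]=?,scc[2]=?,scc[3]=?,scc[4]=?,scc[5]=?,scc[6]=?,scc[7]=?)
step 2: low=(low[0]=0,low[1]=1,low[2]=?,low[3]=1,low[4]=3,low[5]=5,low[6]=2,low[7]=?); scc=(scc[0]=0,scc[1]=?,scc[2]=?,scc[3]=?,scc[4]=?,scc[5]=1,scc[6]=?,scc[7]=?)
step 3: low=(low[0]=0,low[1]=1,low[2]=?,low[3]=1,low[4]=3,low[5]=5,low[6]=2,low[7]=6); scc=(scc[0]=0,scc[1]=?,scc[2]=?,scc[3]=?,scc[4]=?,scc[5]=1,scc[6]=?,scc[7]=2)
step 4: low=(low[0]=0,low[1]=1,low[2]=?,low[3]=1,low[4]=3,low[5]=5,low[6]=2,low[7]=6); scc=(scc[0]=0,scc[1]=?,scc[2]=?,scc[3]=?,scc[4]=?,scc[5]=1,scc[6]=?,scc[7]=2)
step 5: low=(low[0]=0,low[1]=1,low[2]=?,low[3]=1,low[4]=3,low[5]=5,low[6]=2,low[7]=6); scc=(scc[0]=0,scc[1]=?,scc[2]=?,scc[3]=?,scc[4]=?,scc[5]=1,scc[6]=?,scc[7]=2)
step 6: low=(low[0]=0,low[1]=1,low[2]=?,low[3]=1,low[4]=3,low[5]=5,low[6]=1,low[7]=6); scc=(scc[0]=0,scc[1]=?,scc[2]=?,scc[3]=?,scc[4]=?,scc[5]=1,scc[6]=?,scc[7]=2)
step 7: low=(low[0]=0,low[1]=1,low[2]=?,low[3]=1,low[4]=3,low[5]=5,low[6]=1,low[7]=6); scc=(scc[0]=0,scc[1]=3,scc[2]=?,scc[3]=3,scc[4]=3,scc[5]=1,scc[6]=3,scc[7]=2)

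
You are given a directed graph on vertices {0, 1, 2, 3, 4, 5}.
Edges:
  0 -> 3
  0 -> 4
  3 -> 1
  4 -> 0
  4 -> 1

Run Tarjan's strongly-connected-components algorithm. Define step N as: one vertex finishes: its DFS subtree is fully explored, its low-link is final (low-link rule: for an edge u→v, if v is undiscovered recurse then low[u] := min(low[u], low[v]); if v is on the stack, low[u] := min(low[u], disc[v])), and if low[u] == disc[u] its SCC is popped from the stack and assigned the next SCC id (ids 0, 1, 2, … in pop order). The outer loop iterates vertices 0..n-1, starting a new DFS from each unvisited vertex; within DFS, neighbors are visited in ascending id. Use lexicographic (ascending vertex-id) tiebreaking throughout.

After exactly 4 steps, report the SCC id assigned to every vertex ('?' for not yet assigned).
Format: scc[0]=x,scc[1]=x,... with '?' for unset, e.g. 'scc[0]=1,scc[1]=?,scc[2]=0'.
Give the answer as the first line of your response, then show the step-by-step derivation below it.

scc[0]=2,scc[1]=0,scc[2]=?,scc[3]=1,scc[4]=2,scc[5]=?

step 1: low=(low[0]=0,low[1]=2,low[2]=?,low[3]=1,low[4]=?,low[5]=?); scc=(scc[0]=?,scc[1]=0,scc[2]=?,scc[3]=?,scc[4]=?,scc[5]=?)
step 2: low=(low[0]=0,low[1]=2,low[2]=?,low[3]=1,low[4]=?,low[5]=?); scc=(scc[0]=?,scc[1]=0,scc[2]=?,scc[3]=1,scc[4]=?,scc[5]=?)
step 3: low=(low[0]=0,low[1]=2,low[2]=?,low[3]=1,low[4]=0,low[5]=?); scc=(scc[0]=?,scc[1]=0,scc[2]=?,scc[3]=1,scc[4]=?,scc[5]=?)
step 4: low=(low[0]=0,low[1]=2,low[2]=?,low[3]=1,low[4]=0,low[5]=?); scc=(scc[0]=2,scc[1]=0,scc[2]=?,scc[3]=1,scc[4]=2,scc[5]=?)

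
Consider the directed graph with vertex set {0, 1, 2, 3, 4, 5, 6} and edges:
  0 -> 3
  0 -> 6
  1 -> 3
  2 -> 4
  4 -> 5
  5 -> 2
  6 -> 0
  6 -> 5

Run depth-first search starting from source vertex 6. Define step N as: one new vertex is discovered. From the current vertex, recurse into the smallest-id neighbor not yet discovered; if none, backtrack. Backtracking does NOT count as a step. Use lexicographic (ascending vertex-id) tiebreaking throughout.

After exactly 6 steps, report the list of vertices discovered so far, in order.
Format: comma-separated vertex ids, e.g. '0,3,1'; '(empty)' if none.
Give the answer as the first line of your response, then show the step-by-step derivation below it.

6,0,3,5,2,4

step 1: discover 6; path=6; order=6
step 2: discover 0; path=6>0; order=6,0
step 3: discover 3; path=6>0>3; order=6,0,3
step 4: discover 5; path=6>5; order=6,0,3,5
step 5: discover 2; path=6>5>2; order=6,0,3,5,2
step 6: discover 4; path=6>5>2>4; order=6,0,3,5,2,4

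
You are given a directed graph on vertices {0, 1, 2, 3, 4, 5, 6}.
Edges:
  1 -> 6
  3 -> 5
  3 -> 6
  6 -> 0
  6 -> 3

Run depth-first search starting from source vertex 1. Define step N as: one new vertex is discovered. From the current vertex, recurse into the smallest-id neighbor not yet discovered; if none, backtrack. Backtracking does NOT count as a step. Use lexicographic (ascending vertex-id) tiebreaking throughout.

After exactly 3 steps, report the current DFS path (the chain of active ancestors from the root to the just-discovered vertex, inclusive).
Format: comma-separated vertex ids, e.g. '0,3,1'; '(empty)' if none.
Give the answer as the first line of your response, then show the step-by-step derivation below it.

1,6,0

step 1: discover 1; path=1; order=1
step 2: discover 6; path=1>6; order=1,6
step 3: discover 0; path=1>6>0; order=1,6,0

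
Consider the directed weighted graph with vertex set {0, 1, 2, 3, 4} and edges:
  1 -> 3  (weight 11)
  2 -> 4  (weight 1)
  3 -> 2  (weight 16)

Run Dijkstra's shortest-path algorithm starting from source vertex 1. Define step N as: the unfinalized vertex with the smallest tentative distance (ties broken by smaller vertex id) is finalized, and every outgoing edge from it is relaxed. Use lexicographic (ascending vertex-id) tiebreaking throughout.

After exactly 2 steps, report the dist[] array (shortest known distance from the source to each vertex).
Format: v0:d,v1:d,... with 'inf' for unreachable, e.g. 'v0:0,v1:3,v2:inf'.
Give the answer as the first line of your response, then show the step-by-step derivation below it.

v0:inf,v1:0,v2:27,v3:11,v4:inf

step 1: dist = v0:inf,v1:0,v2:inf,v3:11,v4:inf
step 2: dist = v0:inf,v1:0,v2:27,v3:11,v4:inf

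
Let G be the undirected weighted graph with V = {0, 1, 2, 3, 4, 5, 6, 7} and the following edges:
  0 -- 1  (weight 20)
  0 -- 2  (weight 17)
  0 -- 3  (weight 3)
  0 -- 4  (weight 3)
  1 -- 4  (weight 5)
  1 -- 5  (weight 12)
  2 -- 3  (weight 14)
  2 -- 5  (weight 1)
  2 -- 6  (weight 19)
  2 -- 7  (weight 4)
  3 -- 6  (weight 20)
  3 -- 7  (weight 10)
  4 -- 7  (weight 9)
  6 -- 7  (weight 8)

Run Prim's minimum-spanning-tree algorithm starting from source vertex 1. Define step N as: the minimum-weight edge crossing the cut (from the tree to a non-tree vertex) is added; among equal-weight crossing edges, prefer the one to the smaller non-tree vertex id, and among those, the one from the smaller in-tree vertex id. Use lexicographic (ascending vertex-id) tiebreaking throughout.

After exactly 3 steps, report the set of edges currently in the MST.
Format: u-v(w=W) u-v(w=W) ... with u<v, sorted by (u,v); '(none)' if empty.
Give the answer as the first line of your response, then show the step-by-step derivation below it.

0-3(w=3) 0-4(w=3) 1-4(w=5)

step 1: add edge 1-4 (w=5); MST = {1-4(w=5)}
step 2: add edge 0-4 (w=3); MST = {0-4(w=3) 1-4(w=5)}
step 3: add edge 0-3 (w=3); MST = {0-3(w=3) 0-4(w=3) 1-4(w=5)}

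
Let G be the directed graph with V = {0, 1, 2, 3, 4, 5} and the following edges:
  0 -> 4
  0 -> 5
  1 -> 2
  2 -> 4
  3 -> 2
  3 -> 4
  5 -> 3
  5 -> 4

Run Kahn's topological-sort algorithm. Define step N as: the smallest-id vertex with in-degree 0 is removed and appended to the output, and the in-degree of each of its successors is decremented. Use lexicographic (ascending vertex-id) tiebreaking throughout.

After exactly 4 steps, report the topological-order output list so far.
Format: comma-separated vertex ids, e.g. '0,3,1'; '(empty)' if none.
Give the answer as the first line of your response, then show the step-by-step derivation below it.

0,1,5,3

step 1: output 0; order=[0]; indeg=(0,0,2,1,3,0)
step 2: output 1; order=[0,1]; indeg=(0,0,1,1,3,0)
step 3: output 5; order=[0,1,5]; indeg=(0,0,1,0,2,0)
step 4: output 3; order=[0,1,5,3]; indeg=(0,0,0,0,1,0)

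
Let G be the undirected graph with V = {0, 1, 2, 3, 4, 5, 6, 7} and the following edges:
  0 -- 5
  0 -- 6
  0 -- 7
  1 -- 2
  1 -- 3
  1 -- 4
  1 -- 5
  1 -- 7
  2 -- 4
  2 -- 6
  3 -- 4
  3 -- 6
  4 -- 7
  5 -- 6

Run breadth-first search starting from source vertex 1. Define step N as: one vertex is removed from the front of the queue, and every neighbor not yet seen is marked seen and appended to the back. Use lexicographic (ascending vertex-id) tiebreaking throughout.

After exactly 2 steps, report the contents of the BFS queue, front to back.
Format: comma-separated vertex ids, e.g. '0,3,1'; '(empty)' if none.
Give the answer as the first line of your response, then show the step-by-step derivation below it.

3,4,5,7,6

step 1: dequeue 1; queue=[2,3,4,5,7]; order=1
step 2: dequeue 2; queue=[3,4,5,7,6]; order=1,2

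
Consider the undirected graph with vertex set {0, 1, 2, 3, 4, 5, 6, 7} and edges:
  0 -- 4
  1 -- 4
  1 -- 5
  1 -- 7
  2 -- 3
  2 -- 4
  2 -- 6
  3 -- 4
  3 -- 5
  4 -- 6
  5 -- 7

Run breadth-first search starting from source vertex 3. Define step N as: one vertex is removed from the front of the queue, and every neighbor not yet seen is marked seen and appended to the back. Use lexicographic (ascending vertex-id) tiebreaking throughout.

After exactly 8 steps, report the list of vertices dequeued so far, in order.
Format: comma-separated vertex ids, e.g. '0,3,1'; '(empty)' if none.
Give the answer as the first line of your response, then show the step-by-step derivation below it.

3,2,4,5,6,0,1,7

step 1: dequeue 3; queue=[2,4,5]; order=3
step 2: dequeue 2; queue=[4,5,6]; order=3,2
step 3: dequeue 4; queue=[5,6,0,1]; order=3,2,4
step 4: dequeue 5; queue=[6,0,1,7]; order=3,2,4,5
step 5: dequeue 6; queue=[0,1,7]; order=3,2,4,5,6
step 6: dequeue 0; queue=[1,7]; order=3,2,4,5,6,0
step 7: dequeue 1; queue=[7]; order=3,2,4,5,6,0,1
step 8: dequeue 7; queue=[(empty)]; order=3,2,4,5,6,0,1,7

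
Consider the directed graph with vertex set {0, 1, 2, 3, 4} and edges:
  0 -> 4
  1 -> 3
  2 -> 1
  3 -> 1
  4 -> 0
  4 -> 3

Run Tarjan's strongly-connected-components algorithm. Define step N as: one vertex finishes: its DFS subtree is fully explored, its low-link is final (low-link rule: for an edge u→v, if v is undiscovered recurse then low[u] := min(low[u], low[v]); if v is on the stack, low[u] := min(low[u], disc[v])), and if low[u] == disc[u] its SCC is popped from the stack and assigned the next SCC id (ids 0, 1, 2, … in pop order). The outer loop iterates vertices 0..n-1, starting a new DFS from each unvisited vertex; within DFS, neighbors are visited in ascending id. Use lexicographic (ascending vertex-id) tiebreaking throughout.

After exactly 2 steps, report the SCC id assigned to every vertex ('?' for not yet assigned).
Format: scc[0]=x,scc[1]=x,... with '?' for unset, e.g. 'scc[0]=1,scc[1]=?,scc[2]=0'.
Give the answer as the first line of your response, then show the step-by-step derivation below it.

scc[0]=?,scc[1]=0,scc[2]=?,scc[3]=0,scc[4]=?

step 1: low=(low[0]=0,low[1]=2,low[2]=?,low[3]=2,low[4]=0); scc=(scc[0]=?,scc[1]=?,scc[2]=?,scc[3]=?,scc[4]=?)
step 2: low=(low[0]=0,low[1]=2,low[2]=?,low[3]=2,low[4]=0); scc=(scc[0]=?,scc[1]=0,scc[2]=?,scc[3]=0,scc[4]=?)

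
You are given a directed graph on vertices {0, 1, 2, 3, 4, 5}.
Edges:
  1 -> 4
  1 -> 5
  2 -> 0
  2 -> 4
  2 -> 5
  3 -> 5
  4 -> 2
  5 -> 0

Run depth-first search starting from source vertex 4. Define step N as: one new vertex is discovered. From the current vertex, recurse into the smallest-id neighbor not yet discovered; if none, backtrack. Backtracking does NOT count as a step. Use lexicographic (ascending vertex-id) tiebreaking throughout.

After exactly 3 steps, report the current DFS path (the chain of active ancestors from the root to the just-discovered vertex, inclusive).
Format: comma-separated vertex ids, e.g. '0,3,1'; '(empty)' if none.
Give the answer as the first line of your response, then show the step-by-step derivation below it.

4,2,0

step 1: discover 4; path=4; order=4
step 2: discover 2; path=4>2; order=4,2
step 3: discover 0; path=4>2>0; order=4,2,0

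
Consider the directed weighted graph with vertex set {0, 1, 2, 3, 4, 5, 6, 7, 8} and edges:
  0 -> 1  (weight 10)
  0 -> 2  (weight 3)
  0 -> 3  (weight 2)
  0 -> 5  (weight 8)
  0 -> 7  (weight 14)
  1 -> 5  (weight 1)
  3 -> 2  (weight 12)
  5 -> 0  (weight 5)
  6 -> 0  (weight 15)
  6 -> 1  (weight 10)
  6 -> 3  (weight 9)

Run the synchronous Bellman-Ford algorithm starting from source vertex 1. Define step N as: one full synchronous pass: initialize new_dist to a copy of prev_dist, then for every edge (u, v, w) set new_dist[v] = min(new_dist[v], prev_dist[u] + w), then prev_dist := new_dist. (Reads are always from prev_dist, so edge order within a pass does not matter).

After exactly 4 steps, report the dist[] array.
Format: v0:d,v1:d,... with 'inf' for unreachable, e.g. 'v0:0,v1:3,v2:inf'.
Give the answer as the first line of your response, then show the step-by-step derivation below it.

v0:6,v1:0,v2:9,v3:8,v4:inf,v5:1,v6:inf,v7:20,v8:inf

step 1: dist = v0:inf,v1:0,v2:inf,v3:inf,v4:inf,v5:1,v6:inf,v7:inf,v8:inf
step 2: dist = v0:6,v1:0,v2:inf,v3:inf,v4:inf,v5:1,v6:inf,v7:inf,v8:inf
step 3: dist = v0:6,v1:0,v2:9,v3:8,v4:inf,v5:1,v6:inf,v7:20,v8:inf
step 4: dist = v0:6,v1:0,v2:9,v3:8,v4:inf,v5:1,v6:inf,v7:20,v8:inf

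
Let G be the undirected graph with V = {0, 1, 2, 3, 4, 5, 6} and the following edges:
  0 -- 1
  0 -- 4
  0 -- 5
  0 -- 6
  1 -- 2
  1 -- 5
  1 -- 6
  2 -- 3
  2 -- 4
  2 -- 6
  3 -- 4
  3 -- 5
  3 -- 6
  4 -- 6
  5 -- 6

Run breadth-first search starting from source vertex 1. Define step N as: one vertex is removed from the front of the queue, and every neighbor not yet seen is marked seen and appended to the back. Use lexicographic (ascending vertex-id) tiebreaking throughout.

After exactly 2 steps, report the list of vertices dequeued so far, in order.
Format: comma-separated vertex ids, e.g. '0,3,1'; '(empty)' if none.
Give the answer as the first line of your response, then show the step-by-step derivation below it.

1,0

step 1: dequeue 1; queue=[0,2,5,6]; order=1
step 2: dequeue 0; queue=[2,5,6,4]; order=1,0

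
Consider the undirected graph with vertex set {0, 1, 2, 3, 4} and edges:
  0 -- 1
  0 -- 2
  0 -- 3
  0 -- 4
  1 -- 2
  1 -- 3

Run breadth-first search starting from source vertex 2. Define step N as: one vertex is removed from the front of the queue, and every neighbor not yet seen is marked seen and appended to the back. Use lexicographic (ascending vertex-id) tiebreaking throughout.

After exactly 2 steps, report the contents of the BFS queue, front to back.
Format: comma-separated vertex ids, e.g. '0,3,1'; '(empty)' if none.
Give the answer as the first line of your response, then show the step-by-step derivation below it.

1,3,4

step 1: dequeue 2; queue=[0,1]; order=2
step 2: dequeue 0; queue=[1,3,4]; order=2,0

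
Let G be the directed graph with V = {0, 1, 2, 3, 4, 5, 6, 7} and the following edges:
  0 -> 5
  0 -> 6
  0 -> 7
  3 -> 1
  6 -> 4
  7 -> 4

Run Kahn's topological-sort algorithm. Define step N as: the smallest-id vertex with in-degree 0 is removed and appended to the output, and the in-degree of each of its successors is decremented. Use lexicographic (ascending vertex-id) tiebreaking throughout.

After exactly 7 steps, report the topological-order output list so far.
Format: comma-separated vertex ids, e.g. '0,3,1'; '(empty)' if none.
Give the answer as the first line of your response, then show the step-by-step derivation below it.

0,2,3,1,5,6,7

step 1: output 0; order=[0]; indeg=(0,1,0,0,2,0,0,0)
step 2: output 2; order=[0,2]; indeg=(0,1,0,0,2,0,0,0)
step 3: output 3; order=[0,2,3]; indeg=(0,0,0,0,2,0,0,0)
step 4: output 1; order=[0,2,3,1]; indeg=(0,0,0,0,2,0,0,0)
step 5: output 5; order=[0,2,3,1,5]; indeg=(0,0,0,0,2,0,0,0)
step 6: output 6; order=[0,2,3,1,5,6]; indeg=(0,0,0,0,1,0,0,0)
step 7: output 7; order=[0,2,3,1,5,6,7]; indeg=(0,0,0,0,0,0,0,0)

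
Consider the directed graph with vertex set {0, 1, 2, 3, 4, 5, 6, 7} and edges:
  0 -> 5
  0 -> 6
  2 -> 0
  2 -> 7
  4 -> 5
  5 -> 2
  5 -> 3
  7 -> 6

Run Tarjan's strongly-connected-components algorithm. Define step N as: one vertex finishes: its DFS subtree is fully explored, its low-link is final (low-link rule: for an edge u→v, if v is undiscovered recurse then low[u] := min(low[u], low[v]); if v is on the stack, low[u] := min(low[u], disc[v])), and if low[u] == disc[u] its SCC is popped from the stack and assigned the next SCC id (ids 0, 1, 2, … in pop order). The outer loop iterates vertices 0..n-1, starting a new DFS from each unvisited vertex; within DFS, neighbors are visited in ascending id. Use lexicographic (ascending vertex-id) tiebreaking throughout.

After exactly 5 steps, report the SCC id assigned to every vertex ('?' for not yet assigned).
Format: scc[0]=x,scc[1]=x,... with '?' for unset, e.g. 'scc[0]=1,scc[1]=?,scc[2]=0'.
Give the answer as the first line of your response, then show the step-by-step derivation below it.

scc[0]=?,scc[1]=?,scc[2]=?,scc[3]=2,scc[4]=?,scc[5]=?,scc[6]=0,scc[7]=1

step 1: low=(low[0]=0,low[1]=?,low[2]=0,low[3]=?,low[4]=?,low[5]=1,low[6]=4,low[7]=3); scc=(scc[0]=?,scc[1]=?,scc[2]=?,scc[3]=?,scc[4]=?,scc[5]=?,scc[6]=0,scc[7]=?)
step 2: low=(low[0]=0,low[1]=?,low[2]=0,low[3]=?,low[4]=?,low[5]=1,low[6]=4,low[7]=3); scc=(scc[0]=?,scc[1]=?,scc[2]=?,scc[3]=?,scc[4]=?,scc[5]=?,scc[6]=0,scc[7]=1)
step 3: low=(low[0]=0,low[1]=?,low[2]=0,low[3]=?,low[4]=?,low[5]=1,low[6]=4,low[7]=3); scc=(scc[0]=?,scc[1]=?,scc[2]=?,scc[3]=?,scc[4]=?,scc[5]=?,scc[6]=0,scc[7]=1)
step 4: low=(low[0]=0,low[1]=?,low[2]=0,low[3]=5,low[4]=?,low[5]=0,low[6]=4,low[7]=3); scc=(scc[0]=?,scc[1]=?,scc[2]=?,scc[3]=2,scc[4]=?,scc[5]=?,scc[6]=0,scc[7]=1)
step 5: low=(low[0]=0,low[1]=?,low[2]=0,low[3]=5,low[4]=?,low[5]=0,low[6]=4,low[7]=3); scc=(scc[0]=?,scc[1]=?,scc[2]=?,scc[3]=2,scc[4]=?,scc[5]=?,scc[6]=0,scc[7]=1)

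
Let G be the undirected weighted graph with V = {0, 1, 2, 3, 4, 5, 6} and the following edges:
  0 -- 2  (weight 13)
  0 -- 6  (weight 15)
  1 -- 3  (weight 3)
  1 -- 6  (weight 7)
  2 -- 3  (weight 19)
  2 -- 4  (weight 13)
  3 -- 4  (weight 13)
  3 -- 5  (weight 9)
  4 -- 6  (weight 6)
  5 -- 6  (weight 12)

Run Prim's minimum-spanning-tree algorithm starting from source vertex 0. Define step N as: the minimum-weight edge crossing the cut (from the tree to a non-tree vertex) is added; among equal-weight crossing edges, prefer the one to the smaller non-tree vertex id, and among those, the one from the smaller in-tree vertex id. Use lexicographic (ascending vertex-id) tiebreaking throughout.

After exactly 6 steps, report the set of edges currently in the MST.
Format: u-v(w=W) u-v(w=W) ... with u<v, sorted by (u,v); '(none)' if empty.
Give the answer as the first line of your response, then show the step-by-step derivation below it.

0-2(w=13) 1-3(w=3) 1-6(w=7) 2-4(w=13) 3-5(w=9) 4-6(w=6)

step 1: add edge 0-2 (w=13); MST = {0-2(w=13)}
step 2: add edge 2-4 (w=13); MST = {0-2(w=13) 2-4(w=13)}
step 3: add edge 4-6 (w=6); MST = {0-2(w=13) 2-4(w=13) 4-6(w=6)}
step 4: add edge 1-6 (w=7); MST = {0-2(w=13) 1-6(w=7) 2-4(w=13) 4-6(w=6)}
step 5: add edge 1-3 (w=3); MST = {0-2(w=13) 1-3(w=3) 1-6(w=7) 2-4(w=13) 4-6(w=6)}
step 6: add edge 3-5 (w=9); MST = {0-2(w=13) 1-3(w=3) 1-6(w=7) 2-4(w=13) 3-5(w=9) 4-6(w=6)}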